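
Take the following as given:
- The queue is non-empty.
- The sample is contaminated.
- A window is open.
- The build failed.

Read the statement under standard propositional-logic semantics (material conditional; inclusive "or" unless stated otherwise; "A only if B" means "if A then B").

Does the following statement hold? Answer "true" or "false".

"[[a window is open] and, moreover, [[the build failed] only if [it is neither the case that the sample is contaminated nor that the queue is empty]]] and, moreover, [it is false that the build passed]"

The statement is false.

Let D = "a window is open" (T), S = "the build passed" (F), P = "the sample is contaminated" (T), W = "the queue is empty" (F).
In symbols: (D ∧ (¬S → (P ↓ W))) ∧ ¬S

¬S = ¬F = T
P ↓ W = T ↓ F = F
¬S → (P ↓ W) = T → F = F
D ∧ (¬S → (P ↓ W)) = T ∧ F = F
¬S = ¬F = T
(D ∧ (¬S → (P ↓ W))) ∧ ¬S = F ∧ T = F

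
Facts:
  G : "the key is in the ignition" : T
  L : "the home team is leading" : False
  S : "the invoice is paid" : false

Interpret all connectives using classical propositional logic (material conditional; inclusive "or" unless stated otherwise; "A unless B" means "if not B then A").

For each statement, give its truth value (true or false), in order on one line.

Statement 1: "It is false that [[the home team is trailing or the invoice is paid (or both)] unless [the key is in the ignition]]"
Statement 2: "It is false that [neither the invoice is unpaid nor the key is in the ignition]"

Statement 1: Formalization: ~((~L | S) | G)

~L = ~F = T
~L | S = T | F = T
(~L | S) | G = T | T = T
~((~L | S) | G) = ~T = F
Hence Statement 1 is false.

Statement 2: This is ~(~S nor G).

~S = ~F = T
~S nor G = T nor T = F
~(~S nor G) = ~F = T
So Statement 2 is true.

Statement 1 F / Statement 2 T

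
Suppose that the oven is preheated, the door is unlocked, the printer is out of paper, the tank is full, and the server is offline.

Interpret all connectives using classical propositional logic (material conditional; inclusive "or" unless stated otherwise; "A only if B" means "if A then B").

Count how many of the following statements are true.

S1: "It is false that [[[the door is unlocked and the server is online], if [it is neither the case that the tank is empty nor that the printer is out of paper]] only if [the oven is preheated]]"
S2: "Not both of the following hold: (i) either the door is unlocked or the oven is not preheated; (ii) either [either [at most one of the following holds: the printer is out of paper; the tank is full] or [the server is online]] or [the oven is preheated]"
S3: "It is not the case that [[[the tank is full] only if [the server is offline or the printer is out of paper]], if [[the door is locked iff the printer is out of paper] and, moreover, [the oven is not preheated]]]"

0

Let V = "the tank is full" (True), S = "the printer has paper" (False), M = "the door is locked" (False), N = "the server is online" (False), H = "the oven is preheated" (True).

S1: This is not (((not V nor not S) -> (not M and N)) -> H).

not V = not True = False
not S = not False = True
not V nor not S = False nor True = False
not M = not False = True
not M and N = True and False = False
(not V nor not S) -> (not M and N) = False -> False = True
((not V nor not S) -> (not M and N)) -> H = True -> True = True
not (((not V nor not S) -> (not M and N)) -> H) = not True = False
Thus S1 is false.

S2: Parsed as (not M or not H) nand (((not S nand V) or N) or H)

not M = not False = True
not H = not True = False
not M or not H = True or False = True
not S = not False = True
not S nand V = True nand True = False
(not S nand V) or N = False or False = False
((not S nand V) or N) or H = False or True = True
(not M or not H) nand (((not S nand V) or N) or H) = True nand True = False
Thus S2 is false.

S3: Parsed as not (((M iff not S) and not H) -> (V -> (not N or not S)))

not S = not False = True
M iff not S = False iff True = False
not H = not True = False
(M iff not S) and not H = False and False = False
not N = not False = True
not S = not False = True
not N or not S = True or True = True
V -> (not N or not S) = True -> True = True
((M iff not S) and not H) -> (V -> (not N or not S)) = False -> True = True
not (((M iff not S) and not H) -> (V -> (not N or not S))) = not True = False
So S3 is false.

True statements: 0 (none).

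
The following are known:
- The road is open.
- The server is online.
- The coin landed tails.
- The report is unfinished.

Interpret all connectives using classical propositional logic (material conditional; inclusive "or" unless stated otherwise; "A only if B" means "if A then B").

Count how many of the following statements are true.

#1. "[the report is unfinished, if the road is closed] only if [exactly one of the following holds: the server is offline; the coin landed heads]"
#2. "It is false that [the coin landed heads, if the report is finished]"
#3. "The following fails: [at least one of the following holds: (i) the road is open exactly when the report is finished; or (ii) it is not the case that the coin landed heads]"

0

Let H = "the road is closed" (False), M = "the report is finished" (False), L = "the server is online" (True), K = "the coin landed heads" (False).

#1: In symbols: (H -> not M) -> (not L xor K)

not M = not False = True
H -> not M = False -> True = True
not L = not True = False
not L xor K = False xor False = False
(H -> not M) -> (not L xor K) = True -> False = False
So #1 is false.

#2: In symbols: not (M -> K)

M -> K = False -> False = True
not (M -> K) = not True = False
Hence #2 is false.

#3: Parsed as not ((not H iff M) or not K)

not H = not False = True
not H iff M = True iff False = False
not K = not False = True
(not H iff M) or not K = False or True = True
not ((not H iff M) or not K) = not True = False
So #3 is false.

Count: 0.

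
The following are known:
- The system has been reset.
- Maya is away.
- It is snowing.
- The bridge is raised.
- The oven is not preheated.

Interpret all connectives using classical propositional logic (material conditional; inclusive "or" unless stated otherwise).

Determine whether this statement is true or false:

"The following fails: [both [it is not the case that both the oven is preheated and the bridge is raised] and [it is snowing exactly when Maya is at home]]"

The statement is true.

Let R = "the oven is preheated" (False), N = "the bridge is raised" (True), U = "it is snowing" (True), M = "Maya is at home" (False).
In symbols: not ((R nand N) and (U iff M))

R nand N = False nand True = True
U iff M = True iff False = False
(R nand N) and (U iff M) = True and False = False
not ((R nand N) and (U iff M)) = not False = True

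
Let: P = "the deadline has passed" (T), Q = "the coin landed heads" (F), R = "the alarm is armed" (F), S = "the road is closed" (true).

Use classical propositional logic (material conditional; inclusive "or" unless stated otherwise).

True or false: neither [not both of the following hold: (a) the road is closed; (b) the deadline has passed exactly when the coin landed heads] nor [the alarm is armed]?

false

Values: S=T, P=T, Q=F, R=F.
Parsed as (S nand (P <-> Q)) nor R

P <-> Q = T <-> F = F
S nand (P <-> Q) = T nand F = T
(S nand (P <-> Q)) nor R = T nor F = F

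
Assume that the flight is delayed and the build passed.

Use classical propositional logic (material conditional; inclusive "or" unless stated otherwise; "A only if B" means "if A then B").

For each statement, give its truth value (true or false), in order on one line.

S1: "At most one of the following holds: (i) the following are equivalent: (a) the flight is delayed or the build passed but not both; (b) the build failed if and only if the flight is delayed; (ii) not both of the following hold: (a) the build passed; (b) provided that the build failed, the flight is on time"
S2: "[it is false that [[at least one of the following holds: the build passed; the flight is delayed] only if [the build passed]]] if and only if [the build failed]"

Let P = "the flight is delayed" (T), Q = "the build passed" (T).

S1: This is ((P ⊕ Q) ↔ (¬Q ↔ P)) ↑ (Q ↑ (¬Q → ¬P)).

P ⊕ Q = T ⊕ T = F
¬Q = ¬T = F
¬Q ↔ P = F ↔ T = F
(P ⊕ Q) ↔ (¬Q ↔ P) = F ↔ F = T
¬Q = ¬T = F
¬P = ¬T = F
¬Q → ¬P = F → F = T
Q ↑ (¬Q → ¬P) = T ↑ T = F
((P ⊕ Q) ↔ (¬Q ↔ P)) ↑ (Q ↑ (¬Q → ¬P)) = T ↑ F = T
So S1 is true.

S2: This is ¬((Q ∨ P) → Q) ↔ ¬Q.

Q ∨ P = T ∨ T = T
(Q ∨ P) → Q = T → T = T
¬((Q ∨ P) → Q) = ¬T = F
¬Q = ¬T = F
¬((Q ∨ P) → Q) ↔ ¬Q = F ↔ F = T
Thus S2 is true.

S1 True; S2 True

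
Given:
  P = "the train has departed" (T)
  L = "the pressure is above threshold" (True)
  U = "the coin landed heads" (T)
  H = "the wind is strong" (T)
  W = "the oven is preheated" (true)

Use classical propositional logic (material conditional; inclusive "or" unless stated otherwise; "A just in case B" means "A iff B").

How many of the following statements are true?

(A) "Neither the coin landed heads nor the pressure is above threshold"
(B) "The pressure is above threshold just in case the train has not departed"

0

(A): This is U ↓ L.

U ↓ L = T ↓ T = F
Thus (A) is false.

(B): In symbols: L ↔ ¬P

¬P = ¬T = F
L ↔ ¬P = T ↔ F = F
So (B) is false.

0 of the 2 statements are true (none).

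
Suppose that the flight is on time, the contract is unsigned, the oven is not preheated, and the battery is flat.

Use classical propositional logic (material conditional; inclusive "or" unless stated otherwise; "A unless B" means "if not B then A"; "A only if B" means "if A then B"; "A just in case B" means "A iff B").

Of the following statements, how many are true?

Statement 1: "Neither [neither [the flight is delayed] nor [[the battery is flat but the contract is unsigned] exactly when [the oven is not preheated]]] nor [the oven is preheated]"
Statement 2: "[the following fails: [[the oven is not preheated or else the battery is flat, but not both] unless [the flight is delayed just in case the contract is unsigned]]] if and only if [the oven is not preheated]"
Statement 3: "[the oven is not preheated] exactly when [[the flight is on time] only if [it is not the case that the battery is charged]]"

Let P = "the flight is delayed" (F), S = "the battery is charged" (F), Q = "the contract is signed" (F), R = "the oven is preheated" (F).

Statement 1: This is (P ↓ ((¬S ∧ ¬Q) ↔ ¬R)) ↓ R.

¬S = ¬F = T
¬Q = ¬F = T
¬S ∧ ¬Q = T ∧ T = T
¬R = ¬F = T
(¬S ∧ ¬Q) ↔ ¬R = T ↔ T = T
P ↓ ((¬S ∧ ¬Q) ↔ ¬R) = F ↓ T = F
(P ↓ ((¬S ∧ ¬Q) ↔ ¬R)) ↓ R = F ↓ F = T
Hence Statement 1 is true.

Statement 2: In symbols: ¬((¬R ⊕ ¬S) ∨ (P ↔ ¬Q)) ↔ ¬R

¬R = ¬F = T
¬S = ¬F = T
¬R ⊕ ¬S = T ⊕ T = F
¬Q = ¬F = T
P ↔ ¬Q = F ↔ T = F
(¬R ⊕ ¬S) ∨ (P ↔ ¬Q) = F ∨ F = F
¬((¬R ⊕ ¬S) ∨ (P ↔ ¬Q)) = ¬F = T
¬R = ¬F = T
¬((¬R ⊕ ¬S) ∨ (P ↔ ¬Q)) ↔ ¬R = T ↔ T = T
So Statement 2 is true.

Statement 3: This is ¬R ↔ (¬P → ¬S).

¬R = ¬F = T
¬P = ¬F = T
¬S = ¬F = T
¬P → ¬S = T → T = T
¬R ↔ (¬P → ¬S) = T ↔ T = T
Hence Statement 3 is true.

True statements: 3.

3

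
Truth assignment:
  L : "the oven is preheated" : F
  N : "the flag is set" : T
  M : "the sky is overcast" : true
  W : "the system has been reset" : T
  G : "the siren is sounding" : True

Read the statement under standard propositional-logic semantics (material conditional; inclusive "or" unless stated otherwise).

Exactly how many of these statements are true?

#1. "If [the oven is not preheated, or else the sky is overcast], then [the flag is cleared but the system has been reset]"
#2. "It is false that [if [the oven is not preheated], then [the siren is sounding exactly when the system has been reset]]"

0

#1: Formalization: (~L | M) -> (~N & W)

~L = ~F = T
~L | M = T | T = T
~N = ~T = F
~N & W = F & T = F
(~L | M) -> (~N & W) = T -> F = F
Thus #1 is false.

#2: Formalization: ~(~L -> (G <-> W))

~L = ~F = T
G <-> W = T <-> T = T
~L -> (G <-> W) = T -> T = T
~(~L -> (G <-> W)) = ~T = F
So #2 is false.

True statements: 0 (none).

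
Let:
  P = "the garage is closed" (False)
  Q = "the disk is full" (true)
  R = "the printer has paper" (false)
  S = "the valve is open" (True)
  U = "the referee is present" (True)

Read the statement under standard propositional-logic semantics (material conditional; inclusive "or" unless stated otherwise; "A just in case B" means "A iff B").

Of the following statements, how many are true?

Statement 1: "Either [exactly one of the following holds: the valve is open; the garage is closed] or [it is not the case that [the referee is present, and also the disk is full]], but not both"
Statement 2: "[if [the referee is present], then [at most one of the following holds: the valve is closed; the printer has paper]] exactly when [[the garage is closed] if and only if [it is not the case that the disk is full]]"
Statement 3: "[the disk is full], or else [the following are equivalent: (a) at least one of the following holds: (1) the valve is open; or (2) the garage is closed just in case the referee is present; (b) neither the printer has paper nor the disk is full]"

Statement 1: Formalization: (S ⊕ P) ⊕ ¬(U ∧ Q)

S ⊕ P = T ⊕ F = T
U ∧ Q = T ∧ T = T
¬(U ∧ Q) = ¬T = F
(S ⊕ P) ⊕ ¬(U ∧ Q) = T ⊕ F = T
So Statement 1 is true.

Statement 2: This is (U → (¬S ↑ R)) ↔ (P ↔ ¬Q).

¬S = ¬T = F
¬S ↑ R = F ↑ F = T
U → (¬S ↑ R) = T → T = T
¬Q = ¬T = F
P ↔ ¬Q = F ↔ F = T
(U → (¬S ↑ R)) ↔ (P ↔ ¬Q) = T ↔ T = T
So Statement 2 is true.

Statement 3: In symbols: Q ∨ ((S ∨ (P ↔ U)) ↔ (R ↓ Q))

P ↔ U = F ↔ T = F
S ∨ (P ↔ U) = T ∨ F = T
R ↓ Q = F ↓ T = F
(S ∨ (P ↔ U)) ↔ (R ↓ Q) = T ↔ F = F
Q ∨ ((S ∨ (P ↔ U)) ↔ (R ↓ Q)) = T ∨ F = T
Hence Statement 3 is true.

True statements: 3 (Statement 1, Statement 2, Statement 3).

3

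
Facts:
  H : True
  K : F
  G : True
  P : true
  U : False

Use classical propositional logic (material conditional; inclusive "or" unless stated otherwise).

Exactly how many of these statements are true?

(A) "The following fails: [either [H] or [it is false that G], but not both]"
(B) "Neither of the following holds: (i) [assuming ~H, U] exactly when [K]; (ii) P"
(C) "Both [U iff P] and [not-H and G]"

(A): This is not (H xor not G).

not G = not True = False
H xor not G = True xor False = True
not (H xor not G) = not True = False
Thus (A) is false.

(B): Parsed as ((not H -> U) iff K) nor P

not H = not True = False
not H -> U = False -> False = True
(not H -> U) iff K = True iff False = False
((not H -> U) iff K) nor P = False nor True = False
Thus (B) is false.

(C): Formalization: (U iff P) and (not H and G)

U iff P = False iff True = False
not H = not True = False
not H and G = False and True = False
(U iff P) and (not H and G) = False and False = False
Thus (C) is false.

0 of the 3 statements are true (none).

0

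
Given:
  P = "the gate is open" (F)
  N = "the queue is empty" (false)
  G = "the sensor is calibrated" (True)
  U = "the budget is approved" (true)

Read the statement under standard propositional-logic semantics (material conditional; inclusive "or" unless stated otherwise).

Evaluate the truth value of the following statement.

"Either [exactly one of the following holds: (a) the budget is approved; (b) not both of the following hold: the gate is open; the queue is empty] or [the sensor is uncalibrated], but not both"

The statement is false.

Values: U=T, P=F, N=F, G=T.
In symbols: (U xor (P nand N)) xor ~G

P nand N = F nand F = T
U xor (P nand N) = T xor T = F
~G = ~T = F
(U xor (P nand N)) xor ~G = F xor F = F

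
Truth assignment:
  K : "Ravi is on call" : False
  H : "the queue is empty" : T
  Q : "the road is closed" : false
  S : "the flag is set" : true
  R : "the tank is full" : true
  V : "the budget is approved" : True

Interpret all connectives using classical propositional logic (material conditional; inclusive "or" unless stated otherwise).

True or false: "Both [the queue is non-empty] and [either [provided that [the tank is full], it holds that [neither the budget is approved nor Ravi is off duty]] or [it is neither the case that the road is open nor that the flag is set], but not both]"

Parsed as not H and ((R -> (V nor not K)) xor (not Q nor S))

not H = not True = False
not K = not False = True
V nor not K = True nor True = False
R -> (V nor not K) = True -> False = False
not Q = not False = True
not Q nor S = True nor True = False
(R -> (V nor not K)) xor (not Q nor S) = False xor False = False
not H and ((R -> (V nor not K)) xor (not Q nor S)) = False and False = False

False.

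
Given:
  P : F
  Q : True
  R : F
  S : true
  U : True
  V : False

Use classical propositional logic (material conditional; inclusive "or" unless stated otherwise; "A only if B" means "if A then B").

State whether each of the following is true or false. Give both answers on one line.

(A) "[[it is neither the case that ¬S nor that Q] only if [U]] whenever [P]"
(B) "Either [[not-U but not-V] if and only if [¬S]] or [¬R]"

(A): Formalization: P → ((¬S ↓ Q) → U)

¬S = ¬T = F
¬S ↓ Q = F ↓ T = F
(¬S ↓ Q) → U = F → T = T
P → ((¬S ↓ Q) → U) = F → T = T
So (A) is true.

(B): Formalization: ((¬U ∧ ¬V) ↔ ¬S) ∨ ¬R

¬U = ¬T = F
¬V = ¬F = T
¬U ∧ ¬V = F ∧ T = F
¬S = ¬T = F
(¬U ∧ ¬V) ↔ ¬S = F ↔ F = T
¬R = ¬F = T
((¬U ∧ ¬V) ↔ ¬S) ∨ ¬R = T ∨ T = T
Thus (B) is true.

(A) True, (B) True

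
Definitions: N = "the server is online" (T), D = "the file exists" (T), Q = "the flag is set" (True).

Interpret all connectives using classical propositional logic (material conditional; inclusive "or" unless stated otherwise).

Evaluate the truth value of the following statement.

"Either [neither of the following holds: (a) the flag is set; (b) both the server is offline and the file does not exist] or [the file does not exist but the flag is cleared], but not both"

false

Parsed as (Q nor (not N and not D)) xor (not D and not Q)

not N = not True = False
not D = not True = False
not N and not D = False and False = False
Q nor (not N and not D) = True nor False = False
not D = not True = False
not Q = not True = False
not D and not Q = False and False = False
(Q nor (not N and not D)) xor (not D and not Q) = False xor False = False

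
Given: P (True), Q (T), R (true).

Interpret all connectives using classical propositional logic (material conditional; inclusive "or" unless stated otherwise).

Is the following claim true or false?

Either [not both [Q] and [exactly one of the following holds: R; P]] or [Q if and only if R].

true

Formalization: (Q ↑ (R ⊕ P)) ∨ (Q ↔ R)

R ⊕ P = T ⊕ T = F
Q ↑ (R ⊕ P) = T ↑ F = T
Q ↔ R = T ↔ T = T
(Q ↑ (R ⊕ P)) ∨ (Q ↔ R) = T ∨ T = T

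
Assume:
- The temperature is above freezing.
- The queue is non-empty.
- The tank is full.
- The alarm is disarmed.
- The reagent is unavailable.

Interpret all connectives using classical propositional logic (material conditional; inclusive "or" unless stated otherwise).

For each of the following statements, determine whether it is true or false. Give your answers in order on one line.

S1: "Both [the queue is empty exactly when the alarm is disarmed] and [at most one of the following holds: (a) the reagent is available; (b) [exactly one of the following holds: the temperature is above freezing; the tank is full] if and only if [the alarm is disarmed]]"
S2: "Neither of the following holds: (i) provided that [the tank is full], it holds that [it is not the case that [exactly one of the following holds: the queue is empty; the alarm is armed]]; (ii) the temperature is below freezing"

S1 False; S2 False

Let R = "the queue is empty" (F), L = "the alarm is armed" (F), N = "the reagent is available" (F), V = "the temperature is below freezing" (F), U = "the tank is full" (T).

S1: This is (R ↔ ¬L) ∧ (N ↑ ((¬V ⊕ U) ↔ ¬L)).

¬L = ¬F = T
R ↔ ¬L = F ↔ T = F
¬V = ¬F = T
¬V ⊕ U = T ⊕ T = F
¬L = ¬F = T
(¬V ⊕ U) ↔ ¬L = F ↔ T = F
N ↑ ((¬V ⊕ U) ↔ ¬L) = F ↑ F = T
(R ↔ ¬L) ∧ (N ↑ ((¬V ⊕ U) ↔ ¬L)) = F ∧ T = F
So S1 is false.

S2: Parsed as (U → ¬(R ⊕ L)) ↓ V

R ⊕ L = F ⊕ F = F
¬(R ⊕ L) = ¬F = T
U → ¬(R ⊕ L) = T → T = T
(U → ¬(R ⊕ L)) ↓ V = T ↓ F = F
So S2 is false.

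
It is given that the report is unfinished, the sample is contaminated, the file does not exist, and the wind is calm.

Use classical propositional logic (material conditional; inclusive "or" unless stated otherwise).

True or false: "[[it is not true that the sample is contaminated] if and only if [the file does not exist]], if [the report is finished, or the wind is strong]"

The statement is true.

Let P = "the report is finished" (False), S = "the wind is strong" (False), Q = "the sample is contaminated" (True), R = "the file exists" (False).
This is (P or S) -> (not Q iff not R).

P or S = False or False = False
not Q = not True = False
not R = not False = True
not Q iff not R = False iff True = False
(P or S) -> (not Q iff not R) = False -> False = True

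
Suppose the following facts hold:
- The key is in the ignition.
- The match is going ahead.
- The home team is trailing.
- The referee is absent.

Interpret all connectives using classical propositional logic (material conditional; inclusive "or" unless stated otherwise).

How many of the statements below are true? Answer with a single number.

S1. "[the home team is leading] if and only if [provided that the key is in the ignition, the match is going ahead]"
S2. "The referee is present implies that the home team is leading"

1

Let L = "the home team is leading" (F), M = "the key is in the ignition" (T), K = "the match is cancelled" (F), N = "the referee is present" (F).

S1: Parsed as L ↔ (M → ¬K)

¬K = ¬F = T
M → ¬K = T → T = T
L ↔ (M → ¬K) = F ↔ T = F
Hence S1 is false.

S2: Parsed as N → L

N → L = F → F = T
Hence S2 is true.

1 of the 2 statements is true (S2).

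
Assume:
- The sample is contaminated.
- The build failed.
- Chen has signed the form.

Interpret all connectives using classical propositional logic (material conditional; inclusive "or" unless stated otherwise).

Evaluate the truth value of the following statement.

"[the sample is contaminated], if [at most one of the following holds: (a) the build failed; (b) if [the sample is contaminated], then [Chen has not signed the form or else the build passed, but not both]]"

Let N = "the build passed" (F), W = "the sample is contaminated" (T), P = "Chen has signed the form" (T).
Parsed as (~N nand (W -> (~P xor N))) -> W

~N = ~F = T
~P = ~T = F
~P xor N = F xor F = F
W -> (~P xor N) = T -> F = F
~N nand (W -> (~P xor N)) = T nand F = T
(~N nand (W -> (~P xor N))) -> W = T -> T = T

True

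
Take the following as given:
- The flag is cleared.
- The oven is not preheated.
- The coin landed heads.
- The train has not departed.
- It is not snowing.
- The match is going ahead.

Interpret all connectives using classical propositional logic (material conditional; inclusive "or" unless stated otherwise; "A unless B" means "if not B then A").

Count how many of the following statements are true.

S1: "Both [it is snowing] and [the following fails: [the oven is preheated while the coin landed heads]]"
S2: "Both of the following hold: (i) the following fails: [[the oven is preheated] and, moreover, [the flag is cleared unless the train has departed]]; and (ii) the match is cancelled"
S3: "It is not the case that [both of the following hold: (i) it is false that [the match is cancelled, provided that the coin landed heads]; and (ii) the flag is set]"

Let R = "it is snowing" (F), H = "the oven is preheated" (F), S = "the coin landed heads" (T), V = "the flag is set" (F), L = "the train has departed" (F), G = "the match is cancelled" (F).

S1: This is R ∧ ¬(H ∧ S).

H ∧ S = F ∧ T = F
¬(H ∧ S) = ¬F = T
R ∧ ¬(H ∧ S) = F ∧ T = F
So S1 is false.

S2: In symbols: ¬(H ∧ (¬V ∨ L)) ∧ G

¬V = ¬F = T
¬V ∨ L = T ∨ F = T
H ∧ (¬V ∨ L) = F ∧ T = F
¬(H ∧ (¬V ∨ L)) = ¬F = T
¬(H ∧ (¬V ∨ L)) ∧ G = T ∧ F = F
Thus S2 is false.

S3: In symbols: ¬(¬(S → G) ∧ V)

S → G = T → F = F
¬(S → G) = ¬F = T
¬(S → G) ∧ V = T ∧ F = F
¬(¬(S → G) ∧ V) = ¬F = T
So S3 is true.

1 of the 3 statements is true (S3).

1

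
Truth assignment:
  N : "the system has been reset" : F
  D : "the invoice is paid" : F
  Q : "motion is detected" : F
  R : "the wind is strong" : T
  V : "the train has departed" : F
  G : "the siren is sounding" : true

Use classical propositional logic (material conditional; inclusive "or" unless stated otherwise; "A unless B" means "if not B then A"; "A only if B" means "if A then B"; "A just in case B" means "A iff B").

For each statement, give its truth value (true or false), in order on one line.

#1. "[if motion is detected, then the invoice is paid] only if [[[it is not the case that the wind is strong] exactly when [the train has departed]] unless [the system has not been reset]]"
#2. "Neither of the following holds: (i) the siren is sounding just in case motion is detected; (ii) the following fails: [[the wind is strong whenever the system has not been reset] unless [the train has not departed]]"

#1 true / #2 true

#1: In symbols: (Q -> D) -> ((not R iff V) or not N)

Q -> D = False -> False = True
not R = not True = False
not R iff V = False iff False = True
not N = not False = True
(not R iff V) or not N = True or True = True
(Q -> D) -> ((not R iff V) or not N) = True -> True = True
So #1 is true.

#2: This is (G iff Q) nor not ((not N -> R) or not V).

G iff Q = True iff False = False
not N = not False = True
not N -> R = True -> True = True
not V = not False = True
(not N -> R) or not V = True or True = True
not ((not N -> R) or not V) = not True = False
(G iff Q) nor not ((not N -> R) or not V) = False nor False = True
Hence #2 is true.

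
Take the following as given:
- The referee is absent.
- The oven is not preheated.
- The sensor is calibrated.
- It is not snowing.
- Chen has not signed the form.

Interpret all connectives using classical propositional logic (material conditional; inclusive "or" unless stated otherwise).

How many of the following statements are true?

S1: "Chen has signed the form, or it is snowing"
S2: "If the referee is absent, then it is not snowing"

Let W = "Chen has signed the form" (False), Q = "it is snowing" (False), L = "the referee is present" (False).

S1: Formalization: W or Q

W or Q = False or False = False
So S1 is false.

S2: In symbols: not L -> not Q

not L = not False = True
not Q = not False = True
not L -> not Q = True -> True = True
Thus S2 is true.

1 of the 2 statements is true (S2).

1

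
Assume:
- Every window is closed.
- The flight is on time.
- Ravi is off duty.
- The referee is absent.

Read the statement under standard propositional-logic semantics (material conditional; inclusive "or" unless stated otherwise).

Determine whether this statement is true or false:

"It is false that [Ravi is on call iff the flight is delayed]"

False.

Let R = "Ravi is on call" (F), Q = "the flight is delayed" (F).
In symbols: ¬(R ↔ Q)

R ↔ Q = F ↔ F = T
¬(R ↔ Q) = ¬T = F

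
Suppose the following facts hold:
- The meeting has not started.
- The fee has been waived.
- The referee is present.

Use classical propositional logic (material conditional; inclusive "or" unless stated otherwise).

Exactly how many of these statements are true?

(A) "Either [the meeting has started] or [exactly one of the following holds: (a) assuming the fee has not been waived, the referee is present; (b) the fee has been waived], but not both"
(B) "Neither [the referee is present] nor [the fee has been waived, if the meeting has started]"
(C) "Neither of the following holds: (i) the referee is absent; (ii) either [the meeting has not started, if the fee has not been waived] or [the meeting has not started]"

Let P = "the meeting has started" (F), Q = "the fee has been waived" (T), R = "the referee is present" (T).

(A): In symbols: P xor ((~Q -> R) xor Q)

~Q = ~T = F
~Q -> R = F -> T = T
(~Q -> R) xor Q = T xor T = F
P xor ((~Q -> R) xor Q) = F xor F = F
Thus (A) is false.

(B): In symbols: R nor (P -> Q)

P -> Q = F -> T = T
R nor (P -> Q) = T nor T = F
Hence (B) is false.

(C): In symbols: ~R nor ((~Q -> ~P) | ~P)

~R = ~T = F
~Q = ~T = F
~P = ~F = T
~Q -> ~P = F -> T = T
~P = ~F = T
(~Q -> ~P) | ~P = T | T = T
~R nor ((~Q -> ~P) | ~P) = F nor T = F
So (C) is false.

True statements: 0 (none).

0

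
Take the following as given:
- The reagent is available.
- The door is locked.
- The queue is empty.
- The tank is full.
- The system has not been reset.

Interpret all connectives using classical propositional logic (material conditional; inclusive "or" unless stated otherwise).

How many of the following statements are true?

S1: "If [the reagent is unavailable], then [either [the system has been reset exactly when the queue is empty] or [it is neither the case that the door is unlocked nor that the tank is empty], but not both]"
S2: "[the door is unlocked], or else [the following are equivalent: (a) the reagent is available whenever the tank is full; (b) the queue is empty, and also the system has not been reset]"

2

Let P = "the reagent is available" (T), U = "the system has been reset" (F), R = "the queue is empty" (T), Q = "the door is locked" (T), S = "the tank is full" (T).

S1: In symbols: ¬P → ((U ↔ R) ⊕ (¬Q ↓ ¬S))

¬P = ¬T = F
U ↔ R = F ↔ T = F
¬Q = ¬T = F
¬S = ¬T = F
¬Q ↓ ¬S = F ↓ F = T
(U ↔ R) ⊕ (¬Q ↓ ¬S) = F ⊕ T = T
¬P → ((U ↔ R) ⊕ (¬Q ↓ ¬S)) = F → T = T
So S1 is true.

S2: In symbols: ¬Q ∨ ((S → P) ↔ (R ∧ ¬U))

¬Q = ¬T = F
S → P = T → T = T
¬U = ¬F = T
R ∧ ¬U = T ∧ T = T
(S → P) ↔ (R ∧ ¬U) = T ↔ T = T
¬Q ∨ ((S → P) ↔ (R ∧ ¬U)) = F ∨ T = T
So S2 is true.

True statements: 2 (S1, S2).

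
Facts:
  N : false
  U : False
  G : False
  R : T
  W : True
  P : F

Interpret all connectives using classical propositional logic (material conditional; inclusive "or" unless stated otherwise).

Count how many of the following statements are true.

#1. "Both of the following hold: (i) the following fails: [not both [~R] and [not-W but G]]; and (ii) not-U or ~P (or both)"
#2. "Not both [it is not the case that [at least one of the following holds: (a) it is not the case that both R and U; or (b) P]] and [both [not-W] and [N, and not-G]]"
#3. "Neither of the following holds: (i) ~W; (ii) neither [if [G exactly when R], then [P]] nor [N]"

#1: This is ¬(¬R ↑ (¬W ∧ G)) ∧ (¬U ∨ ¬P).

¬R = ¬T = F
¬W = ¬T = F
¬W ∧ G = F ∧ F = F
¬R ↑ (¬W ∧ G) = F ↑ F = T
¬(¬R ↑ (¬W ∧ G)) = ¬T = F
¬U = ¬F = T
¬P = ¬F = T
¬U ∨ ¬P = T ∨ T = T
¬(¬R ↑ (¬W ∧ G)) ∧ (¬U ∨ ¬P) = F ∧ T = F
Hence #1 is false.

#2: Formalization: ¬((R ↑ U) ∨ P) ↑ (¬W ∧ (N ∧ ¬G))

R ↑ U = T ↑ F = T
(R ↑ U) ∨ P = T ∨ F = T
¬((R ↑ U) ∨ P) = ¬T = F
¬W = ¬T = F
¬G = ¬F = T
N ∧ ¬G = F ∧ T = F
¬W ∧ (N ∧ ¬G) = F ∧ F = F
¬((R ↑ U) ∨ P) ↑ (¬W ∧ (N ∧ ¬G)) = F ↑ F = T
Thus #2 is true.

#3: Formalization: ¬W ↓ (((G ↔ R) → P) ↓ N)

¬W = ¬T = F
G ↔ R = F ↔ T = F
(G ↔ R) → P = F → F = T
((G ↔ R) → P) ↓ N = T ↓ F = F
¬W ↓ (((G ↔ R) → P) ↓ N) = F ↓ F = T
Thus #3 is true.

True statements: 2.

2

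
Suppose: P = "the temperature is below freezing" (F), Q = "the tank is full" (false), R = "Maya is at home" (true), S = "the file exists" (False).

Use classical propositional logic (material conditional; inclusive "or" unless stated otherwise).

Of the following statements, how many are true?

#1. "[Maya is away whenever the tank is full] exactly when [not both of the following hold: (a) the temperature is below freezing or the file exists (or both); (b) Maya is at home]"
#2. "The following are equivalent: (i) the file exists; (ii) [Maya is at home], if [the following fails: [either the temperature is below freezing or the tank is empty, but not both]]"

#1: In symbols: (Q -> not R) iff ((P or S) nand R)

not R = not True = False
Q -> not R = False -> False = True
P or S = False or False = False
(P or S) nand R = False nand True = True
(Q -> not R) iff ((P or S) nand R) = True iff True = True
Thus #1 is true.

#2: In symbols: S iff (not (P xor not Q) -> R)

not Q = not False = True
P xor not Q = False xor True = True
not (P xor not Q) = not True = False
not (P xor not Q) -> R = False -> True = True
S iff (not (P xor not Q) -> R) = False iff True = False
Thus #2 is false.

True statements: 1.

1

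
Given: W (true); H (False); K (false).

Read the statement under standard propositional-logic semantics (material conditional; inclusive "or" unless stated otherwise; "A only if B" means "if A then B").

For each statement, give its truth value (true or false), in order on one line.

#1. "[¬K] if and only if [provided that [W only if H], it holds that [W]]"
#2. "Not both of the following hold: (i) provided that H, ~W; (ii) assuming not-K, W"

#1: This is ~K <-> ((W -> H) -> W).

~K = ~F = T
W -> H = T -> F = F
(W -> H) -> W = F -> T = T
~K <-> ((W -> H) -> W) = T <-> T = T
So #1 is true.

#2: Parsed as (H -> ~W) nand (~K -> W)

~W = ~T = F
H -> ~W = F -> F = T
~K = ~F = T
~K -> W = T -> T = T
(H -> ~W) nand (~K -> W) = T nand T = F
Hence #2 is false.

#1 true / #2 false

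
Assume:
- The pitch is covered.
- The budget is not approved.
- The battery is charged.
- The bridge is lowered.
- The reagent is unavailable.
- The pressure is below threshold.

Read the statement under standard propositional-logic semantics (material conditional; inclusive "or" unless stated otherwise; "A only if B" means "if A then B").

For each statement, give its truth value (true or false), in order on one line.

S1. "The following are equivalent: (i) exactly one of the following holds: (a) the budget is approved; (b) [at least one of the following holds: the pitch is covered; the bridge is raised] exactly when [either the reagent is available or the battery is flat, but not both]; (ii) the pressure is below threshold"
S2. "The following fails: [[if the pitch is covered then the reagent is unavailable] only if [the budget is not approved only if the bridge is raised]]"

S1 F; S2 T

Let P = "the budget is approved" (F), M = "the pitch is covered" (T), D = "the bridge is raised" (F), H = "the reagent is available" (F), S = "the battery is charged" (T), Q = "the pressure is above threshold" (F).

S1: Parsed as (P ⊕ ((M ∨ D) ↔ (H ⊕ ¬S))) ↔ ¬Q

M ∨ D = T ∨ F = T
¬S = ¬T = F
H ⊕ ¬S = F ⊕ F = F
(M ∨ D) ↔ (H ⊕ ¬S) = T ↔ F = F
P ⊕ ((M ∨ D) ↔ (H ⊕ ¬S)) = F ⊕ F = F
¬Q = ¬F = T
(P ⊕ ((M ∨ D) ↔ (H ⊕ ¬S))) ↔ ¬Q = F ↔ T = F
Thus S1 is false.

S2: Formalization: ¬((M → ¬H) → (¬P → D))

¬H = ¬F = T
M → ¬H = T → T = T
¬P = ¬F = T
¬P → D = T → F = F
(M → ¬H) → (¬P → D) = T → F = F
¬((M → ¬H) → (¬P → D)) = ¬F = T
So S2 is true.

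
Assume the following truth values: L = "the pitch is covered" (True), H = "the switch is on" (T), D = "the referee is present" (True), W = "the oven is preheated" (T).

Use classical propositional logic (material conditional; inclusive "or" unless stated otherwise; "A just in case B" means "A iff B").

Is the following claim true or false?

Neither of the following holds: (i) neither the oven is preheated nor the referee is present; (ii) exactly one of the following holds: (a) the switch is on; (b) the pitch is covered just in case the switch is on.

This is (W nor D) nor (H xor (L <-> H)).

W nor D = T nor T = F
L <-> H = T <-> T = T
H xor (L <-> H) = T xor T = F
(W nor D) nor (H xor (L <-> H)) = F nor F = T

true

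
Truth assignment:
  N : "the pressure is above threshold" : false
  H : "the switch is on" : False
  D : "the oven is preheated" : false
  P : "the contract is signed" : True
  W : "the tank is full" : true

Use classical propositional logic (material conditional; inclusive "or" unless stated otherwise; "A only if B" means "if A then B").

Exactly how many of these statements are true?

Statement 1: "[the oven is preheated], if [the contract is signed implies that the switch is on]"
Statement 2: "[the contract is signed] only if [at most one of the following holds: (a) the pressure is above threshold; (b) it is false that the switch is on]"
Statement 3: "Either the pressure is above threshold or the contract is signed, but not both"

Statement 1: This is (P → H) → D.

P → H = T → F = F
(P → H) → D = F → F = T
Thus Statement 1 is true.

Statement 2: Formalization: P → (N ↑ ¬H)

¬H = ¬F = T
N ↑ ¬H = F ↑ T = T
P → (N ↑ ¬H) = T → T = T
So Statement 2 is true.

Statement 3: Parsed as N ⊕ P

N ⊕ P = F ⊕ T = T
Hence Statement 3 is true.

Count: 3.

3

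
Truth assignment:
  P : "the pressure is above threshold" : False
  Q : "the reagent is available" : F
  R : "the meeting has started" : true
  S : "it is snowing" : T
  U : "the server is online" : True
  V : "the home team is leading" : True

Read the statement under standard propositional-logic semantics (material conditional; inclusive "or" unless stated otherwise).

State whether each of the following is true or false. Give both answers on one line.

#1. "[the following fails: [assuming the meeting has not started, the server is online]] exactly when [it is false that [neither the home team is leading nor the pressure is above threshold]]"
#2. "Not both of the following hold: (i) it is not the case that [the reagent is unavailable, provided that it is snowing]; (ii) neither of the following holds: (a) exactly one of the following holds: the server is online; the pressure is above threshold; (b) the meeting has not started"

#1: Formalization: not (not R -> U) iff not (V nor P)

not R = not True = False
not R -> U = False -> True = True
not (not R -> U) = not True = False
V nor P = True nor False = False
not (V nor P) = not False = True
not (not R -> U) iff not (V nor P) = False iff True = False
So #1 is false.

#2: Formalization: not (S -> not Q) nand ((U xor P) nor not R)

not Q = not False = True
S -> not Q = True -> True = True
not (S -> not Q) = not True = False
U xor P = True xor False = True
not R = not True = False
(U xor P) nor not R = True nor False = False
not (S -> not Q) nand ((U xor P) nor not R) = False nand False = True
Hence #2 is true.

#1 False / #2 True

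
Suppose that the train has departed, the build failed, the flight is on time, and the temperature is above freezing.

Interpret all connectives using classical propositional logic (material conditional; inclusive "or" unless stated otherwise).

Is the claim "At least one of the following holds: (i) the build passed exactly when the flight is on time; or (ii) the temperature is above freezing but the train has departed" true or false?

True

Let V = "the build passed" (F), R = "the flight is delayed" (F), U = "the temperature is below freezing" (F), Q = "the train has departed" (T).
In symbols: (V <-> ~R) | (~U & Q)

~R = ~F = T
V <-> ~R = F <-> T = F
~U = ~F = T
~U & Q = T & T = T
(V <-> ~R) | (~U & Q) = F | T = T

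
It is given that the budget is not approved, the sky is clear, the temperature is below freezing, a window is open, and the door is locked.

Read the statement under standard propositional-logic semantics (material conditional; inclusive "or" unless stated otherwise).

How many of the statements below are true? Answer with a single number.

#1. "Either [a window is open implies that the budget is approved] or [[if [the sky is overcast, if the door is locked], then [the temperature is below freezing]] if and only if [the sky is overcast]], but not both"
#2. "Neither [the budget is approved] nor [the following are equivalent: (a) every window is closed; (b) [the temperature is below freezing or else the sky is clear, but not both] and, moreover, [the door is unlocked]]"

0

Let S = "a window is open" (True), P = "the budget is approved" (False), U = "the door is locked" (True), Q = "the sky is overcast" (False), R = "the temperature is below freezing" (True).

#1: Formalization: (S -> P) xor (((U -> Q) -> R) iff Q)

S -> P = True -> False = False
U -> Q = True -> False = False
(U -> Q) -> R = False -> True = True
((U -> Q) -> R) iff Q = True iff False = False
(S -> P) xor (((U -> Q) -> R) iff Q) = False xor False = False
Thus #1 is false.

#2: This is P nor (not S iff ((R xor not Q) and not U)).

not S = not True = False
not Q = not False = True
R xor not Q = True xor True = False
not U = not True = False
(R xor not Q) and not U = False and False = False
not S iff ((R xor not Q) and not U) = False iff False = True
P nor (not S iff ((R xor not Q) and not U)) = False nor True = False
Hence #2 is false.

Count: 0.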